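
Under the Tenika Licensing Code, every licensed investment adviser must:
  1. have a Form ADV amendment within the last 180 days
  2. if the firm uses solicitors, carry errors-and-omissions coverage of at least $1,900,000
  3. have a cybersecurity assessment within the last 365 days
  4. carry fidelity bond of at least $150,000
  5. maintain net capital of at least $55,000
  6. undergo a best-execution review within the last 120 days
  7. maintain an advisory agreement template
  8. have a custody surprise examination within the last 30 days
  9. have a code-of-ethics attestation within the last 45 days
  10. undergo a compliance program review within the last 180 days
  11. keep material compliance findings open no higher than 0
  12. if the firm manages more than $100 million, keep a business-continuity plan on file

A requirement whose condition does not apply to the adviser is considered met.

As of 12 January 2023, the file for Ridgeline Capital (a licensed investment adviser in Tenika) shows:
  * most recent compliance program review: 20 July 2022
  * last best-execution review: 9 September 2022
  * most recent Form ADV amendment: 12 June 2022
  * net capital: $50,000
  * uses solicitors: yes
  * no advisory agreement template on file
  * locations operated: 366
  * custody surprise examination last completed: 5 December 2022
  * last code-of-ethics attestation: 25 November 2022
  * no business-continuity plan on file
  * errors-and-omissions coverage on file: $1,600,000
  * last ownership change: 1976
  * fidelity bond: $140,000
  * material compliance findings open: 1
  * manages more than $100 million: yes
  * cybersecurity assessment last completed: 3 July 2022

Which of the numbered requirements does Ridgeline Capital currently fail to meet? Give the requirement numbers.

1, 2, 4, 5, 6, 7, 8, 9, 11, 12

1. Form ADV amendment 214 days ago vs limit 180 → not met
2. condition 'uses solicitors' holds; errors-and-omissions coverage $1,600,000 < $1,900,000 → not met
3. cybersecurity assessment 193 days ago vs limit 365 → met
4. fidelity bond $140,000 < $150,000 → not met
5. net capital $50,000 < $55,000 → not met
6. best-execution review 125 days ago vs limit 120 → not met
7. advisory agreement template absent → not met
8. custody surprise examination 38 days ago vs limit 30 → not met
9. code-of-ethics attestation 48 days ago vs limit 45 → not met
10. compliance program review 176 days ago vs limit 180 → met
11. material compliance findings open 1 > 0 → not met
12. condition 'manages more than $100 million' holds; business-continuity plan absent → not met
Not met: 1, 2, 4, 5, 6, 7, 8, 9, 11, 12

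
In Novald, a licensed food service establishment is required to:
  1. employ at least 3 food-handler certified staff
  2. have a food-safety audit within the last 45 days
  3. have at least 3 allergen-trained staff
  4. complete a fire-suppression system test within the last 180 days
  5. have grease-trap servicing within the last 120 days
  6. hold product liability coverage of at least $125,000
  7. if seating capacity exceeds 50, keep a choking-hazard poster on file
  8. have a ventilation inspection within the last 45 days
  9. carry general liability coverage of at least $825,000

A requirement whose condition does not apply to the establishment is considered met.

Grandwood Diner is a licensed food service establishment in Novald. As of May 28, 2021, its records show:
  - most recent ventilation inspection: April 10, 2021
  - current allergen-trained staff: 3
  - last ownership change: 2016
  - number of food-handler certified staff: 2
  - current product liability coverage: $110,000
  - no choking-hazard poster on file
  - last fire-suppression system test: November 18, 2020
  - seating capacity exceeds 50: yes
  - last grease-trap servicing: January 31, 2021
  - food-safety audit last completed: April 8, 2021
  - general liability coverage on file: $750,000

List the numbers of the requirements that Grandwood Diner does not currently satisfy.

1. food-handler certified staff 2 < 3 → not met
2. food-safety audit 50 days ago vs limit 45 → not met
3. allergen-trained staff 3 ≥ 3 → met
4. fire-suppression system test 191 days ago vs limit 180 → not met
5. grease-trap servicing 117 days ago vs limit 120 → met
6. product liability coverage $110,000 < $125,000 → not met
7. condition 'seating capacity exceeds 50' holds; choking-hazard poster absent → not met
8. ventilation inspection 48 days ago vs limit 45 → not met
9. general liability coverage $750,000 < $825,000 → not met
Not met: 1, 2, 4, 6, 7, 8, 9

1, 2, 4, 6, 7, 8, 9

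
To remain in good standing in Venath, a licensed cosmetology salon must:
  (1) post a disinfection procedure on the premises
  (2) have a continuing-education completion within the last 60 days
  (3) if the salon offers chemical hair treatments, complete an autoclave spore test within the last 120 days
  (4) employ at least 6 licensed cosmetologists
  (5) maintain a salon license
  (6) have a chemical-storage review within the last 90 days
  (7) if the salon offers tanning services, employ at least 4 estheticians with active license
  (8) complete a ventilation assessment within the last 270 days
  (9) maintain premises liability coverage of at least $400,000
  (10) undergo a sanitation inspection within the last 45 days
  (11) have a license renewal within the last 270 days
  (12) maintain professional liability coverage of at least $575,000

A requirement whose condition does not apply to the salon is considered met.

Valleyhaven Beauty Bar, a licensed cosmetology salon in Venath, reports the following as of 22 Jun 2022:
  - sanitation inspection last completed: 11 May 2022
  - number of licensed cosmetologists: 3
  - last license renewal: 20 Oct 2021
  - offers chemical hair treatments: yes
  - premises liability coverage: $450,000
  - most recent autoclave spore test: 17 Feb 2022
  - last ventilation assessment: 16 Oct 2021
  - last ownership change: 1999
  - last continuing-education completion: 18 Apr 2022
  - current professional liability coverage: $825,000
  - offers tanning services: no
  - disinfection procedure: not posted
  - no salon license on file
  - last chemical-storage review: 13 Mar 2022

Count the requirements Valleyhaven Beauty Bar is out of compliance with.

1. disinfection procedure absent → not met
2. continuing-education completion 65 days ago vs limit 60 → not met
3. condition 'offers chemical hair treatments' holds; autoclave spore test 125 days ago vs limit 120 → not met
4. licensed cosmetologists 3 < 6 → not met
5. salon license absent → not met
6. chemical-storage review 101 days ago vs limit 90 → not met
7. condition 'offers tanning services' does not hold → requirement n/a → met
8. ventilation assessment 249 days ago vs limit 270 → met
9. premises liability coverage $450,000 ≥ $400,000 → met
10. sanitation inspection 42 days ago vs limit 45 → met
11. license renewal 245 days ago vs limit 270 → met
12. professional liability coverage $825,000 ≥ $575,000 → met
Not met: 6 of 12

6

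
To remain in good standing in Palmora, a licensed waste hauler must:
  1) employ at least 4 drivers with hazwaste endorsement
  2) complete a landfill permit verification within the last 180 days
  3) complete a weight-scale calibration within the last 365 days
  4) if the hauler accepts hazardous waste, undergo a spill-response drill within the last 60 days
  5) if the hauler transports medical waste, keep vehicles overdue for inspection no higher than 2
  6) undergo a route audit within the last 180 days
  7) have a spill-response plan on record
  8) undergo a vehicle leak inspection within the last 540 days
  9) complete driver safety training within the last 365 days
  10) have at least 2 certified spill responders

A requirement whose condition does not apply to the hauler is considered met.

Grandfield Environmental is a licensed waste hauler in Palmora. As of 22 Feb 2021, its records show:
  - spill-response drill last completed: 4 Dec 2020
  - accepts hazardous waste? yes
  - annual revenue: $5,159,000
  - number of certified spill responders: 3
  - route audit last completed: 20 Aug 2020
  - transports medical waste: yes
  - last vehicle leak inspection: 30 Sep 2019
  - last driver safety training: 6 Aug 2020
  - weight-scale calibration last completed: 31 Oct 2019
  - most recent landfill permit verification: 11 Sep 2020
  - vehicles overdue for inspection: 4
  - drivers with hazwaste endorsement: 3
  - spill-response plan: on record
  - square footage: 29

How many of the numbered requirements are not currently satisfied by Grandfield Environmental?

5

1. drivers with hazwaste endorsement 3 < 4 → not met
2. landfill permit verification 164 days ago vs limit 180 → met
3. weight-scale calibration 480 days ago vs limit 365 → not met
4. condition 'accepts hazardous waste' holds; spill-response drill 80 days ago vs limit 60 → not met
5. condition 'transports medical waste' holds; vehicles overdue for inspection 4 > 2 → not met
6. route audit 186 days ago vs limit 180 → not met
7. spill-response plan present → met
8. vehicle leak inspection 511 days ago vs limit 540 → met
9. driver safety training 200 days ago vs limit 365 → met
10. certified spill responders 3 ≥ 2 → met
Not met: 5 of 10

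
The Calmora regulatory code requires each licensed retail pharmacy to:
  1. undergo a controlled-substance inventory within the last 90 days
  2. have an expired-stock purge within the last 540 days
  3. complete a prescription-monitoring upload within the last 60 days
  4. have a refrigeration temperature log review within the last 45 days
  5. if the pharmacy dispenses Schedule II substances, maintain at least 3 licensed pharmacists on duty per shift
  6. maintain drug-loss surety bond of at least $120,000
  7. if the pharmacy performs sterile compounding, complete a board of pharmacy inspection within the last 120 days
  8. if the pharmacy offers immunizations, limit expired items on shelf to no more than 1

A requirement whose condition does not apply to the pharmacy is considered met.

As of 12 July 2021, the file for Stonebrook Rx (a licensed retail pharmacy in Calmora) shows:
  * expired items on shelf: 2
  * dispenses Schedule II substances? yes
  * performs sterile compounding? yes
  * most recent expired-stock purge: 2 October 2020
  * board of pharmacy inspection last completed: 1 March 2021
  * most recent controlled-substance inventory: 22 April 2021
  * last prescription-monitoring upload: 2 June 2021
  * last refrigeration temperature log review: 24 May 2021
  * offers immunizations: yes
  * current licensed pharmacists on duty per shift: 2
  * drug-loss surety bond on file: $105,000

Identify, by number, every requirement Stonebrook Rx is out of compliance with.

4, 5, 6, 7, 8

1. controlled-substance inventory 81 days ago vs limit 90 → met
2. expired-stock purge 283 days ago vs limit 540 → met
3. prescription-monitoring upload 40 days ago vs limit 60 → met
4. refrigeration temperature log review 49 days ago vs limit 45 → not met
5. condition 'dispenses Schedule II substances' holds; licensed pharmacists on duty per shift 2 < 3 → not met
6. drug-loss surety bond $105,000 < $120,000 → not met
7. condition 'performs sterile compounding' holds; board of pharmacy inspection 133 days ago vs limit 120 → not met
8. condition 'offers immunizations' holds; expired items on shelf 2 > 1 → not met
Not met: 4, 5, 6, 7, 8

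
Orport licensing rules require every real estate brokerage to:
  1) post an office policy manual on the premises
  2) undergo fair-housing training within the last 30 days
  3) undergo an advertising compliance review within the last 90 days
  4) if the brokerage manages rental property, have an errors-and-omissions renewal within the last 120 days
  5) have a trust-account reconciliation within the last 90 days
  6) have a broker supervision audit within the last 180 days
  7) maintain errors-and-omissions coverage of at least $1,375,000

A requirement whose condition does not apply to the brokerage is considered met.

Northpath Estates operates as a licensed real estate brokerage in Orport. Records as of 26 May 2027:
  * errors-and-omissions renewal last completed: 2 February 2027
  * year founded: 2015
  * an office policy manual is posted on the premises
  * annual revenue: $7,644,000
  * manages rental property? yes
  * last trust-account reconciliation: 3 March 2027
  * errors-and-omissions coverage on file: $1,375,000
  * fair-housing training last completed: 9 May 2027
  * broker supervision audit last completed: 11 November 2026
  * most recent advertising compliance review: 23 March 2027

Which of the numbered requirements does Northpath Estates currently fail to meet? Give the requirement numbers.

6

1. office policy manual present → met
2. fair-housing training 17 days ago vs limit 30 → met
3. advertising compliance review 64 days ago vs limit 90 → met
4. condition 'manages rental property' holds; errors-and-omissions renewal 113 days ago vs limit 120 → met
5. trust-account reconciliation 84 days ago vs limit 90 → met
6. broker supervision audit 196 days ago vs limit 180 → not met
7. errors-and-omissions coverage $1,375,000 ≥ $1,375,000 → met
Not met: 6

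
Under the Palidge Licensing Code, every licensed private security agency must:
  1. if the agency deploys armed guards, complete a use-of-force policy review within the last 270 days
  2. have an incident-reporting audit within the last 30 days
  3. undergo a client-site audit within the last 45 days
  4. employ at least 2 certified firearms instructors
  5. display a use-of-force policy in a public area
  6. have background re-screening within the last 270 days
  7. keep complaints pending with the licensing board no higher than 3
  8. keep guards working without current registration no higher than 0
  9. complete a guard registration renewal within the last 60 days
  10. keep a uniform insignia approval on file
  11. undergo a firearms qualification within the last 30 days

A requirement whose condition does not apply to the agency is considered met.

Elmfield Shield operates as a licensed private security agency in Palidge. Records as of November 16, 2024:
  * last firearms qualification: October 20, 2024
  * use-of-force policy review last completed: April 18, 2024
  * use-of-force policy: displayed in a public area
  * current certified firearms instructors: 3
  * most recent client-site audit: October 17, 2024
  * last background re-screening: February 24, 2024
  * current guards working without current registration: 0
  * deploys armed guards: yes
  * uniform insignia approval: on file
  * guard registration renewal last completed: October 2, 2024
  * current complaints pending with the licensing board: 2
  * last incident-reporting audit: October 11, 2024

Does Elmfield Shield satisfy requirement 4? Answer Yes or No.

Yes

4. certified firearms instructors 3 ≥ 2 → met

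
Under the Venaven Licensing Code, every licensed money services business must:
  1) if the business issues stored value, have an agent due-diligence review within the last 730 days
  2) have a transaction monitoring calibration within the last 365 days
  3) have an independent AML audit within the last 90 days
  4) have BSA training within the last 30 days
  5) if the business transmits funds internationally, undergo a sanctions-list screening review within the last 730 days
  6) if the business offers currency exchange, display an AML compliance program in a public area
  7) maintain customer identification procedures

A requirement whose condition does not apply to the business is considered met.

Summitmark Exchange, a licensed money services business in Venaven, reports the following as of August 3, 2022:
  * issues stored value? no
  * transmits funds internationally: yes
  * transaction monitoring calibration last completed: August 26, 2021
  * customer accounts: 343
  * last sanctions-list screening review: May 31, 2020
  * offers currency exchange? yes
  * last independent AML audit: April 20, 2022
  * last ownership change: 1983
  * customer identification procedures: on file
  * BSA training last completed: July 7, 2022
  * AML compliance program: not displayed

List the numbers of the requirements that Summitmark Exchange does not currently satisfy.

3, 5, 6

1. condition 'issues stored value' does not hold → requirement n/a → met
2. transaction monitoring calibration 342 days ago vs limit 365 → met
3. independent AML audit 105 days ago vs limit 90 → not met
4. BSA training 27 days ago vs limit 30 → met
5. condition 'transmits funds internationally' holds; sanctions-list screening review 794 days ago vs limit 730 → not met
6. condition 'offers currency exchange' holds; AML compliance program absent → not met
7. customer identification procedures present → met
Not met: 3, 5, 6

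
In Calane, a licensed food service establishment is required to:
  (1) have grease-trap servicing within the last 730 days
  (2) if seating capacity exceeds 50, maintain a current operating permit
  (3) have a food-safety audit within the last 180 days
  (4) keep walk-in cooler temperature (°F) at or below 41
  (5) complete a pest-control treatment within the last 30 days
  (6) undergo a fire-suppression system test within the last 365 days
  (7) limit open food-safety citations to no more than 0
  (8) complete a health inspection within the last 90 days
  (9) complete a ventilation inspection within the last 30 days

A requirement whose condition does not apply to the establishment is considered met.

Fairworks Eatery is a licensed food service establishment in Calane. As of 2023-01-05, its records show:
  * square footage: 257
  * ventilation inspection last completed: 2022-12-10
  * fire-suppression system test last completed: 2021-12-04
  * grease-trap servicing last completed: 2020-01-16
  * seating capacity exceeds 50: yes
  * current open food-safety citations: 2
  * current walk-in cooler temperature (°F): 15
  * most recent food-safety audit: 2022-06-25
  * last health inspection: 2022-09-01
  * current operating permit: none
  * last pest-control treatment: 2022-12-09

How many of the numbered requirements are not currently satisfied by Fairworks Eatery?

1. grease-trap servicing 1085 days ago vs limit 730 → not met
2. condition 'seating capacity exceeds 50' holds; current operating permit absent → not met
3. food-safety audit 194 days ago vs limit 180 → not met
4. walk-in cooler temperature (°F) 15 ≤ 41 → met
5. pest-control treatment 27 days ago vs limit 30 → met
6. fire-suppression system test 397 days ago vs limit 365 → not met
7. open food-safety citations 2 > 0 → not met
8. health inspection 126 days ago vs limit 90 → not met
9. ventilation inspection 26 days ago vs limit 30 → met
Not met: 6 of 9

6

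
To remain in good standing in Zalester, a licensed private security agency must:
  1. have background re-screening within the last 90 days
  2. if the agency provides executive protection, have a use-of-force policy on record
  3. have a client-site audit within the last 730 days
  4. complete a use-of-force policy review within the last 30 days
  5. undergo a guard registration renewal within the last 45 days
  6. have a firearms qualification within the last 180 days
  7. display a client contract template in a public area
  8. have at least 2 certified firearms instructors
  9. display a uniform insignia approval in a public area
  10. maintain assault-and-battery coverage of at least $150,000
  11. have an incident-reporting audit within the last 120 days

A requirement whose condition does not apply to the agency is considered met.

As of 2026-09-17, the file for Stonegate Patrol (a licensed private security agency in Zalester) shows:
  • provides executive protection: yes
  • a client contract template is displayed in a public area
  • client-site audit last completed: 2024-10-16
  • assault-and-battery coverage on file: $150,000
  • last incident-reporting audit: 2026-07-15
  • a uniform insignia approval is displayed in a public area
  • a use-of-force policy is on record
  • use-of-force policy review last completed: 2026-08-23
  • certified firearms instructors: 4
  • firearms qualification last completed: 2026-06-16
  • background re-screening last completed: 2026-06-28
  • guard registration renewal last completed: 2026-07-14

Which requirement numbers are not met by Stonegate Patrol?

1. background re-screening 81 days ago vs limit 90 → met
2. condition 'provides executive protection' holds; use-of-force policy present → met
3. client-site audit 701 days ago vs limit 730 → met
4. use-of-force policy review 25 days ago vs limit 30 → met
5. guard registration renewal 65 days ago vs limit 45 → not met
6. firearms qualification 93 days ago vs limit 180 → met
7. client contract template present → met
8. certified firearms instructors 4 ≥ 2 → met
9. uniform insignia approval present → met
10. assault-and-battery coverage $150,000 ≥ $150,000 → met
11. incident-reporting audit 64 days ago vs limit 120 → met
Not met: 5

5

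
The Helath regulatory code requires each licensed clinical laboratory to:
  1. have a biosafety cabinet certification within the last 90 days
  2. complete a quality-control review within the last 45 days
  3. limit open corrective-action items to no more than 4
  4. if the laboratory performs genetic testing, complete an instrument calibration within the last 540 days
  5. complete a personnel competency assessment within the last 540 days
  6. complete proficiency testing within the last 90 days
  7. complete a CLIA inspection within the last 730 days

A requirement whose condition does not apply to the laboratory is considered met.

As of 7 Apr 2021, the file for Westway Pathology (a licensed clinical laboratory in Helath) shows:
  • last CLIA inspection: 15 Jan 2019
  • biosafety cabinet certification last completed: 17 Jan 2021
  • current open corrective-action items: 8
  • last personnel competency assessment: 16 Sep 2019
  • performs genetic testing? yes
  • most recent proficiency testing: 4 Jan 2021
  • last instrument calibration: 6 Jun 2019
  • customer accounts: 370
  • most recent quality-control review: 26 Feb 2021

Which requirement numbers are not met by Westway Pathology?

1. biosafety cabinet certification 80 days ago vs limit 90 → met
2. quality-control review 40 days ago vs limit 45 → met
3. open corrective-action items 8 > 4 → not met
4. condition 'performs genetic testing' holds; instrument calibration 671 days ago vs limit 540 → not met
5. personnel competency assessment 569 days ago vs limit 540 → not met
6. proficiency testing 93 days ago vs limit 90 → not met
7. CLIA inspection 813 days ago vs limit 730 → not met
Not met: 3, 4, 5, 6, 7

3, 4, 5, 6, 7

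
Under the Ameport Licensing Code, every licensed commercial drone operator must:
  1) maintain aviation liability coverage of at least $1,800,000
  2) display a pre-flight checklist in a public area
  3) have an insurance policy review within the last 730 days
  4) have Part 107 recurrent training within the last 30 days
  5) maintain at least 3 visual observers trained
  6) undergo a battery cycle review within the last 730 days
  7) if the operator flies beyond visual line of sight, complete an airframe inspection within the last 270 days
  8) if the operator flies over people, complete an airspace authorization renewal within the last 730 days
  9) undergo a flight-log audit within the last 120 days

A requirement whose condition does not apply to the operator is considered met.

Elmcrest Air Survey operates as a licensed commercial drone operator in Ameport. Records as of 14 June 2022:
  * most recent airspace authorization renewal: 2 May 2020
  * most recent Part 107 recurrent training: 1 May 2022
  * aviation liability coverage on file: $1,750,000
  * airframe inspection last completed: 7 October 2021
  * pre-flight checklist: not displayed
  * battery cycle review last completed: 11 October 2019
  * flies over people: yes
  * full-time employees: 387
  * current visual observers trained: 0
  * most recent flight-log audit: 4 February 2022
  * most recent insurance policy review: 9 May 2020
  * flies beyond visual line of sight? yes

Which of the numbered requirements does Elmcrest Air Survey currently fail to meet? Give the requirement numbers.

1. aviation liability coverage $1,750,000 < $1,800,000 → not met
2. pre-flight checklist absent → not met
3. insurance policy review 766 days ago vs limit 730 → not met
4. Part 107 recurrent training 44 days ago vs limit 30 → not met
5. visual observers trained 0 < 3 → not met
6. battery cycle review 977 days ago vs limit 730 → not met
7. condition 'flies beyond visual line of sight' holds; airframe inspection 250 days ago vs limit 270 → met
8. condition 'flies over people' holds; airspace authorization renewal 773 days ago vs limit 730 → not met
9. flight-log audit 130 days ago vs limit 120 → not met
Not met: 1, 2, 3, 4, 5, 6, 8, 9

1, 2, 3, 4, 5, 6, 8, 9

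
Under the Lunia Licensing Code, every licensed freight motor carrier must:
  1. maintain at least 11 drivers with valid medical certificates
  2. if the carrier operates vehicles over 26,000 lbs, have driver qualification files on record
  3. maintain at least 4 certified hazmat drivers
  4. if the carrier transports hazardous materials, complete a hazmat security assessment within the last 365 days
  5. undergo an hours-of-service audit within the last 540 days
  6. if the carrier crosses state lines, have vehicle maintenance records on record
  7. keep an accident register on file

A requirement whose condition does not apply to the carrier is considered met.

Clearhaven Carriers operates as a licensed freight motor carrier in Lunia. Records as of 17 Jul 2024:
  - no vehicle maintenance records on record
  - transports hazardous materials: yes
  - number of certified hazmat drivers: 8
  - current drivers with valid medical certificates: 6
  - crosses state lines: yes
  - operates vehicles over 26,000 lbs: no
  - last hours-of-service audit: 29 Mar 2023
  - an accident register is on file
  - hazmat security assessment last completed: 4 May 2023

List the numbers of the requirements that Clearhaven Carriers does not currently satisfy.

1, 4, 6

1. drivers with valid medical certificates 6 < 11 → not met
2. condition 'operates vehicles over 26,000 lbs' does not hold → requirement n/a → met
3. certified hazmat drivers 8 ≥ 4 → met
4. condition 'transports hazardous materials' holds; hazmat security assessment 440 days ago vs limit 365 → not met
5. hours-of-service audit 476 days ago vs limit 540 → met
6. condition 'crosses state lines' holds; vehicle maintenance records absent → not met
7. accident register present → met
Not met: 1, 4, 6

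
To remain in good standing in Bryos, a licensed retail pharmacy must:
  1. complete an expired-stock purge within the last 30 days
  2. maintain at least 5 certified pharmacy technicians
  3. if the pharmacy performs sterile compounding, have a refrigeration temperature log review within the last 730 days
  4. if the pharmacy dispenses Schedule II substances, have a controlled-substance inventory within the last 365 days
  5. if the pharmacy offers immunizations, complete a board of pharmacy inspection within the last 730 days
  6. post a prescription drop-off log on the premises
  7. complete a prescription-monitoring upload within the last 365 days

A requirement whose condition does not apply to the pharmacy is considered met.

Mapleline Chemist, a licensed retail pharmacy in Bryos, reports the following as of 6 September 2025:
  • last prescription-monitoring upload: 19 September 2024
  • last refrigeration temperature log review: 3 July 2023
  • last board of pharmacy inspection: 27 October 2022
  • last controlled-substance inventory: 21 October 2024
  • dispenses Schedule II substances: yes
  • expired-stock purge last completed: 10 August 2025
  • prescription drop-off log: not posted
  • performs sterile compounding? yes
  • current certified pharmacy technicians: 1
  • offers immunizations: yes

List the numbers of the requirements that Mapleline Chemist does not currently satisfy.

1. expired-stock purge 27 days ago vs limit 30 → met
2. certified pharmacy technicians 1 < 5 → not met
3. condition 'performs sterile compounding' holds; refrigeration temperature log review 796 days ago vs limit 730 → not met
4. condition 'dispenses Schedule II substances' holds; controlled-substance inventory 320 days ago vs limit 365 → met
5. condition 'offers immunizations' holds; board of pharmacy inspection 1045 days ago vs limit 730 → not met
6. prescription drop-off log absent → not met
7. prescription-monitoring upload 352 days ago vs limit 365 → met
Not met: 2, 3, 5, 6

2, 3, 5, 6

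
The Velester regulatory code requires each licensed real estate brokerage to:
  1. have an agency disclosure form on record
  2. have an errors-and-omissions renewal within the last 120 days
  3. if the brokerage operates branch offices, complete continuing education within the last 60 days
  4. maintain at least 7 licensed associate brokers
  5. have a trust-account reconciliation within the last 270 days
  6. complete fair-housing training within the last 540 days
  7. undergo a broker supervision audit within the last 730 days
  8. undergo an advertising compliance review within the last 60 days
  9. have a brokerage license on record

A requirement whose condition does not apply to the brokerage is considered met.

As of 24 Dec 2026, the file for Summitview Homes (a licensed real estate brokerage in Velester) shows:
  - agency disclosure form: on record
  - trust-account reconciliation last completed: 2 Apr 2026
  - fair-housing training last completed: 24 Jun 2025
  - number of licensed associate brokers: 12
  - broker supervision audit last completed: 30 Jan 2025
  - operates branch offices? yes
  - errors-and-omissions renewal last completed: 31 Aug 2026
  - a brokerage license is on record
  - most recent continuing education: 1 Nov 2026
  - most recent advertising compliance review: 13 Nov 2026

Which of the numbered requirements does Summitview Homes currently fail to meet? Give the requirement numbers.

6

1. agency disclosure form present → met
2. errors-and-omissions renewal 115 days ago vs limit 120 → met
3. condition 'operates branch offices' holds; continuing education 53 days ago vs limit 60 → met
4. licensed associate brokers 12 ≥ 7 → met
5. trust-account reconciliation 266 days ago vs limit 270 → met
6. fair-housing training 548 days ago vs limit 540 → not met
7. broker supervision audit 693 days ago vs limit 730 → met
8. advertising compliance review 41 days ago vs limit 60 → met
9. brokerage license present → met
Not met: 6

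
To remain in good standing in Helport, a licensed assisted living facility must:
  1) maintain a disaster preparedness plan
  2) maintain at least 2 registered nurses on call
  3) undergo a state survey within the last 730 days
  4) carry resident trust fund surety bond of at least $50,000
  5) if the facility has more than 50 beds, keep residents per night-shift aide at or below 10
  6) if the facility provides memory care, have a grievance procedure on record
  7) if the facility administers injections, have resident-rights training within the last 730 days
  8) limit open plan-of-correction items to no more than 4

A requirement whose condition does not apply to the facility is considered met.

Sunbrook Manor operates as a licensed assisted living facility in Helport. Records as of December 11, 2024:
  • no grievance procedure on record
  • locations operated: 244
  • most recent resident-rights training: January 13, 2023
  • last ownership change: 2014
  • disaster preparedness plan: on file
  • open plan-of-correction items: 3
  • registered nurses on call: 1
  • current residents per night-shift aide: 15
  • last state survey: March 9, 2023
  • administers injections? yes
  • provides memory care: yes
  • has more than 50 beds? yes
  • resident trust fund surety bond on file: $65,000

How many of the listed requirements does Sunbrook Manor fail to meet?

3

1. disaster preparedness plan present → met
2. registered nurses on call 1 < 2 → not met
3. state survey 643 days ago vs limit 730 → met
4. resident trust fund surety bond $65,000 ≥ $50,000 → met
5. condition 'has more than 50 beds' holds; residents per night-shift aide 15 > 10 → not met
6. condition 'provides memory care' holds; grievance procedure absent → not met
7. condition 'administers injections' holds; resident-rights training 698 days ago vs limit 730 → met
8. open plan-of-correction items 3 ≤ 4 → met
Not met: 3 of 8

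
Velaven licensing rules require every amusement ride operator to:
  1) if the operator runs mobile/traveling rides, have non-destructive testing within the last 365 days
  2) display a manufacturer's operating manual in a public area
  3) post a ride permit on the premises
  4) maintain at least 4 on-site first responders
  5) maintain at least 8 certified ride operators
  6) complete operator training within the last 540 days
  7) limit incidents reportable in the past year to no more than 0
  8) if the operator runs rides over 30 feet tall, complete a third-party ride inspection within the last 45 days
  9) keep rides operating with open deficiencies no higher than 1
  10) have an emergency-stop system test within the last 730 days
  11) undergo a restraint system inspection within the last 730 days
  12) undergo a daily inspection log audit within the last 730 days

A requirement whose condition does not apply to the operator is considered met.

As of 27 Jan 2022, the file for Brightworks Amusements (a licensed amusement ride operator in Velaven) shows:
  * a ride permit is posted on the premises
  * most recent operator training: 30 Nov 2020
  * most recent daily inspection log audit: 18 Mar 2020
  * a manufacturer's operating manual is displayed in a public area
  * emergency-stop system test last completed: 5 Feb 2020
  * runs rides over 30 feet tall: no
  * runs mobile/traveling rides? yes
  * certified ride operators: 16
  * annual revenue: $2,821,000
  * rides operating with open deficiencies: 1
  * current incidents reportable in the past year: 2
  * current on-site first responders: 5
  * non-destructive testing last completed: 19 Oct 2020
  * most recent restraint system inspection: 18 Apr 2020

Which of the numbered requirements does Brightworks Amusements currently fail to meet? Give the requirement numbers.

1, 7

1. condition 'runs mobile/traveling rides' holds; non-destructive testing 465 days ago vs limit 365 → not met
2. manufacturer's operating manual present → met
3. ride permit present → met
4. on-site first responders 5 ≥ 4 → met
5. certified ride operators 16 ≥ 8 → met
6. operator training 423 days ago vs limit 540 → met
7. incidents reportable in the past year 2 > 0 → not met
8. condition 'runs rides over 30 feet tall' does not hold → requirement n/a → met
9. rides operating with open deficiencies 1 ≤ 1 → met
10. emergency-stop system test 722 days ago vs limit 730 → met
11. restraint system inspection 649 days ago vs limit 730 → met
12. daily inspection log audit 680 days ago vs limit 730 → met
Not met: 1, 7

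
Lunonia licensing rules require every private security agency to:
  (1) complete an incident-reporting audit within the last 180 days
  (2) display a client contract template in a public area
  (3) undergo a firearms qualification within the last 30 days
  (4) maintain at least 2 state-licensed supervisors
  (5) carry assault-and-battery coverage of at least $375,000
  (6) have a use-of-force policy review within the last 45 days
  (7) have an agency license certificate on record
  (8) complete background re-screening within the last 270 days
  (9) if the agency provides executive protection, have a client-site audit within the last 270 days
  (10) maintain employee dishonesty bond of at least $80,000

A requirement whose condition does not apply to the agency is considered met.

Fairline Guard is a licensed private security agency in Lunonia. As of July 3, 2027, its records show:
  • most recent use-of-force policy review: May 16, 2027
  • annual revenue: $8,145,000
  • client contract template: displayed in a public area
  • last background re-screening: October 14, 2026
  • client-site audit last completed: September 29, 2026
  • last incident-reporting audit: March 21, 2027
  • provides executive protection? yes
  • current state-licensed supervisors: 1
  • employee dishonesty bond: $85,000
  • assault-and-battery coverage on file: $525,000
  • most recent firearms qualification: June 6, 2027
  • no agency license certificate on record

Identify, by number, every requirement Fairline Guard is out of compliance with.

4, 6, 7, 9

1. incident-reporting audit 104 days ago vs limit 180 → met
2. client contract template present → met
3. firearms qualification 27 days ago vs limit 30 → met
4. state-licensed supervisors 1 < 2 → not met
5. assault-and-battery coverage $525,000 ≥ $375,000 → met
6. use-of-force policy review 48 days ago vs limit 45 → not met
7. agency license certificate absent → not met
8. background re-screening 262 days ago vs limit 270 → met
9. condition 'provides executive protection' holds; client-site audit 277 days ago vs limit 270 → not met
10. employee dishonesty bond $85,000 ≥ $80,000 → met
Not met: 4, 6, 7, 9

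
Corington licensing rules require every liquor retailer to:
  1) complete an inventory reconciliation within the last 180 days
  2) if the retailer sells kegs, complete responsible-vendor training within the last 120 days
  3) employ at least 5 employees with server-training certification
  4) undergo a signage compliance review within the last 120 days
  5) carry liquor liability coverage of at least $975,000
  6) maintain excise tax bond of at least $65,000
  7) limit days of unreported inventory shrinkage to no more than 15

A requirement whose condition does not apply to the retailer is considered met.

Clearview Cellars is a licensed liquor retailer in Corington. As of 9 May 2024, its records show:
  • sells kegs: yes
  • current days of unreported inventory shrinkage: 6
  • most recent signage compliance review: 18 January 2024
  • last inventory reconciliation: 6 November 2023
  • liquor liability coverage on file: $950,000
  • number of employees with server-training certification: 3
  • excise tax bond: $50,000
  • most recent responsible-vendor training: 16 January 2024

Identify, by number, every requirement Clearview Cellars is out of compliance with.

1. inventory reconciliation 185 days ago vs limit 180 → not met
2. condition 'sells kegs' holds; responsible-vendor training 114 days ago vs limit 120 → met
3. employees with server-training certification 3 < 5 → not met
4. signage compliance review 112 days ago vs limit 120 → met
5. liquor liability coverage $950,000 < $975,000 → not met
6. excise tax bond $50,000 < $65,000 → not met
7. days of unreported inventory shrinkage 6 ≤ 15 → met
Not met: 1, 3, 5, 6

1, 3, 5, 6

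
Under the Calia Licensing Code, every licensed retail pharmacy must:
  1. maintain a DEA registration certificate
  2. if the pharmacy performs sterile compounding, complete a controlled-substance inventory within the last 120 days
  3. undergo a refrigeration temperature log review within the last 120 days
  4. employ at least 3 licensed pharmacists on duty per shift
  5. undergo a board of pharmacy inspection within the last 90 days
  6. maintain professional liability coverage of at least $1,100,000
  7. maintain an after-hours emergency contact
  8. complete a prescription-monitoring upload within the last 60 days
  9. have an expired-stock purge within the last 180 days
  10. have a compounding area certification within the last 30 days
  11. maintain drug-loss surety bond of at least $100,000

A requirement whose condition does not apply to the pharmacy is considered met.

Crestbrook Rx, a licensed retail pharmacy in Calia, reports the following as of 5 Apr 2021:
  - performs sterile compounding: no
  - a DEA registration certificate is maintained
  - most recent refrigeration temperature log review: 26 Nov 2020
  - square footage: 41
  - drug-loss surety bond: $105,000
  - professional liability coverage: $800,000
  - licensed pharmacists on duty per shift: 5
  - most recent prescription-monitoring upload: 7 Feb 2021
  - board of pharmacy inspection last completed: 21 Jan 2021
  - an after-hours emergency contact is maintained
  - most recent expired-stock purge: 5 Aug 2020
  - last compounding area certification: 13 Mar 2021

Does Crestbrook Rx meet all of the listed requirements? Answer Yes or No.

1. DEA registration certificate present → met
2. condition 'performs sterile compounding' does not hold → requirement n/a → met
3. refrigeration temperature log review 130 days ago vs limit 120 → not met
4. licensed pharmacists on duty per shift 5 ≥ 3 → met
5. board of pharmacy inspection 74 days ago vs limit 90 → met
6. professional liability coverage $800,000 < $1,100,000 → not met
7. after-hours emergency contact present → met
8. prescription-monitoring upload 57 days ago vs limit 60 → met
9. expired-stock purge 243 days ago vs limit 180 → not met
10. compounding area certification 23 days ago vs limit 30 → met
11. drug-loss surety bond $105,000 ≥ $100,000 → met
Not met: 3, 6, 9

No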